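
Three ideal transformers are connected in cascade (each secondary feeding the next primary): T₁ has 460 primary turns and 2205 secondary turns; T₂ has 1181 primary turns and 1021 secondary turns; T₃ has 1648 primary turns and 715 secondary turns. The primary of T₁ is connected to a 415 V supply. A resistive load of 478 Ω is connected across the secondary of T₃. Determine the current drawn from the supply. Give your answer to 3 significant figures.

Secondary of T₁: V = 415.00 × 2205/460 = 1989.3 V.
Secondary of T₂: V = 1989.3 × 1021/1181 = 1719.8 V.
Secondary of T₃: V = 1719.8 × 715/1648 = 746.15 V.
I_load = 746.15/478 = 1.5610 A, so P_out = 746.15 × 1.5610 = 1164.7 W.
All ideal ⇒ P_in = P_out, so I_supply = 1164.7/415 = 2.81 A.

I_supply ≈ 2.81 A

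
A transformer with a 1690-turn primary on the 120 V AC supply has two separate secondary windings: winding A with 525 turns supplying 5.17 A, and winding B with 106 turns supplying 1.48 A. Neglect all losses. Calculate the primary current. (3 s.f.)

I_p ≈ 1.70 A

V_A = 120 × 525/1690 = 37.278 V; V_B = 120 × 106/1690 = 7.5266 V.
P_out = V_A I_A + V_B I_B = 37.278×5.17 + 7.5266×1.48 = 192.73 + 11.139 = 203.87 W.
Ideal ⇒ P_in = P_out, so I_p = P_out/V_p = 203.87/120 = 1.70 A.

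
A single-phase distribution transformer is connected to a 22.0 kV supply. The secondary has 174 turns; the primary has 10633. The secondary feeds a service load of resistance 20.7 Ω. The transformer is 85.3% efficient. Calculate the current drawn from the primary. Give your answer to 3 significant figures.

V_s = 22000 × 174/10633 = 360.01 V.
I_s = V_s/R = 360.01/20.7 = 17.392 A.
P_out = V_s I_s = 360.01 × 17.392 = 6261.3 W.
P_in = P_out/η = 6261.3/0.853 = 7340.3 W.
I_p = P_in/V_p = 7340.3/22000 = 0.334 A.

I_p ≈ 0.334 A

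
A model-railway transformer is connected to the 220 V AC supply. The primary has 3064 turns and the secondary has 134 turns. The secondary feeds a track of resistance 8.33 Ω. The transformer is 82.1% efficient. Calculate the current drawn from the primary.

V_s = 220 × 134/3064 = 9.6214 V.
I_s = V_s/R = 9.6214/8.33 = 1.1550 A.
P_out = V_s I_s = 9.6214 × 1.1550 = 11.113 W.
P_in = P_out/η = 11.113/0.821 = 13.536 W.
I_p = P_in/V_p = 13.536/220 = 0.0615 A.

I_p ≈ 0.0615 A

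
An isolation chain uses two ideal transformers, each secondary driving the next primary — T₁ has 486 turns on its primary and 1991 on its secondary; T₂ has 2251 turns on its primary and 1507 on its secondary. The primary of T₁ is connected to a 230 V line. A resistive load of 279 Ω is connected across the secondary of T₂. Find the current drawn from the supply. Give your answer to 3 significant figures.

After T₁: V = 230.00 × 1991/486 = 942.24 V.
After T₂: V = 942.24 × 1507/2251 = 630.81 V.
I_load = 630.81/279 = 2.2610 A, so P_out = 630.81 × 2.2610 = 1426.3 W.
All ideal ⇒ P_in = P_out, so I_supply = 1426.3/230 = 6.20 A.

I_supply ≈ 6.20 A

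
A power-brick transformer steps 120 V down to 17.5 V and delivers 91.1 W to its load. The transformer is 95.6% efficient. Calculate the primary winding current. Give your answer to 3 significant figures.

P_in = P_out/η = 91.1/0.956 = 95.293 W.
I_p = P_in/V_p = 95.293/120 = 0.794 A.

I_p ≈ 0.794 A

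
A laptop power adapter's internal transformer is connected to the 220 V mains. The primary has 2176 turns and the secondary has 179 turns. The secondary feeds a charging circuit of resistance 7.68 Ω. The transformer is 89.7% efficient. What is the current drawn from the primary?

I_p ≈ 0.216 A

V_s = 220 × 179/2176 = 18.097 V.
I_s = V_s/R = 18.097/7.68 = 2.3564 A.
P_out = V_s I_s = 18.097 × 2.3564 = 42.645 W.
P_in = P_out/η = 42.645/0.897 = 47.542 W.
I_p = P_in/V_p = 47.542/220 = 0.216 A.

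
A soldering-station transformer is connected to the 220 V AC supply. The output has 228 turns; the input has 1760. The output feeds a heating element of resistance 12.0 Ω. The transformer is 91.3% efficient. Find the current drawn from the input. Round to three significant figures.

I_in ≈ 0.337 A

V_out = 220 × 228/1760 = 28.500 V.
I_out = V_out/R = 28.500/12.0 = 2.3750 A.
P_out = V_out I_out = 28.500 × 2.3750 = 67.688 W.
P_in = P_out/η = 67.688/0.913 = 74.137 W.
I_in = P_in/V_in = 74.137/220 = 0.337 A.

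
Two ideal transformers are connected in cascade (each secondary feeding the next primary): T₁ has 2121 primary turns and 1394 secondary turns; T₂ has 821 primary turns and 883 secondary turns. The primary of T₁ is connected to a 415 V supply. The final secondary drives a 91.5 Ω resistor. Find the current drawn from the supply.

I_supply ≈ 2.27 A

After T₁: V = 415.00 × 1394/2121 = 272.75 V.
After T₂: V = 272.75 × 883/821 = 293.35 V.
I_load = 293.35/91.5 = 3.2060 A, so P_out = 293.35 × 3.2060 = 940.49 W.
All ideal ⇒ P_in = P_out, so I_supply = 940.49/415 = 2.27 A.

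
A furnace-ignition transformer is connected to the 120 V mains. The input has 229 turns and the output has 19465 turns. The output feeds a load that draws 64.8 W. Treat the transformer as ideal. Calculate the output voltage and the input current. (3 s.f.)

V_out = V_in × N_out/N_in = 120 × 19465/229 = 10200 V.
I_out = P/V_out = 64.8/10200 = 0.0063529 A.
I_in = I_out × N_out/N_in = 0.0063529 × 19465/229 = 0.540 A.

V_out ≈ 10200 V, I_in ≈ 0.540 A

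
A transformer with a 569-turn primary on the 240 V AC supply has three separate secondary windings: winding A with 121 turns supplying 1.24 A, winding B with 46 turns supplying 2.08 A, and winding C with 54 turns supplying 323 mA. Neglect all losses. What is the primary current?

I_p ≈ 0.462 A

V_A = 240 × 121/569 = 51.037 V; V_B = 240 × 46/569 = 19.402 V; V_C = 240 × 54/569 = 22.777 V.
P_out = V_A I_A + V_B I_B + V_C I_C = 51.037×1.24 + 19.402×2.08 + 22.777×0.323 = 63.286 + 40.357 + 7.3569 = 111.00 W.
Ideal ⇒ P_in = P_out, so I_p = P_out/V_p = 111.00/240 = 0.462 A.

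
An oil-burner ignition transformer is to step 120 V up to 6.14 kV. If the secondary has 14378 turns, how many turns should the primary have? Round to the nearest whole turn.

N_p/N_s = V_p/V_s, so N_p = 14378 × 120/6140 = 281.0 ≈ 281 turns.

N_p = 281 turns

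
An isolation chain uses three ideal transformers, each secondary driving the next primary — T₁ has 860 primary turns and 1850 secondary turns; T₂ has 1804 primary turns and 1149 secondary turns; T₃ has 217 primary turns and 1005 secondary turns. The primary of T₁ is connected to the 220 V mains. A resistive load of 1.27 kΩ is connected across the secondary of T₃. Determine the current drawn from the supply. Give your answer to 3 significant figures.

Secondary of T₁: V = 220.00 × 1850/860 = 473.26 V.
Secondary of T₂: V = 473.26 × 1149/1804 = 301.43 V.
Secondary of T₃: V = 301.43 × 1005/217 = 1396.0 V.
I_load = 1396.0/1270 = 1.0992 A, so P_out = 1396.0 × 1.0992 = 1534.5 W.
All ideal ⇒ P_in = P_out, so I_supply = 1534.5/220 = 6.98 A.

I_supply ≈ 6.98 A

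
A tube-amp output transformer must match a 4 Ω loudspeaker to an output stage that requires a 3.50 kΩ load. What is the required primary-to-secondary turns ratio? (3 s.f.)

N_p/N_s ≈ 29.6

Z_p/Z_s = (N_p/N_s)², so N_p/N_s = √(3500/4) = √875 = 29.6.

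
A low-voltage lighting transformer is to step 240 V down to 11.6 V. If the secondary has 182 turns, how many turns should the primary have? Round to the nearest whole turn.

N_p/N_s = V_p/V_s, so N_p = 182 × 240/11.6 = 3765.5 ≈ 3766 turns.

N_p = 3766 turns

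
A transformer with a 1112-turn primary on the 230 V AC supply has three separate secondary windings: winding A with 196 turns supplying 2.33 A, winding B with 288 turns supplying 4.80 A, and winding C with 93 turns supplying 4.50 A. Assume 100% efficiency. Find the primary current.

I_p ≈ 2.03 A

V_A = 230 × 196/1112 = 40.540 V; V_B = 230 × 288/1112 = 59.568 V; V_C = 230 × 93/1112 = 19.236 V.
P_out = V_A I_A + V_B I_B + V_C I_C = 40.540×2.33 + 59.568×4.80 + 19.236×4.50 = 94.457 + 285.93 + 86.560 = 466.95 W.
Ideal ⇒ P_in = P_out, so I_p = P_out/V_p = 466.95/230 = 2.03 A.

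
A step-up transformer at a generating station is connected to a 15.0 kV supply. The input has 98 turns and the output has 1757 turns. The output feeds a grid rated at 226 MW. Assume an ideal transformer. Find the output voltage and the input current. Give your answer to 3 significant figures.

V_out ≈ 269000 V, I_in ≈ 15100 A

V_out = V_in × N_out/N_in = 15000 × 1757/98 = 268930 V.
I_out = P/V_out = 2.26×10^8/268930 = 840.37 A.
I_in = I_out × N_out/N_in = 840.37 × 1757/98 = 15100 A.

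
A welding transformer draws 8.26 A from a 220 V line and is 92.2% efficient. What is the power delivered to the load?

P_out ≈ 1680 W

P_in = V_p I_p = 220 × 8.26 = 1817.2 W.
P_out = η P_in = 0.922 × 1817.2 = 1680 W.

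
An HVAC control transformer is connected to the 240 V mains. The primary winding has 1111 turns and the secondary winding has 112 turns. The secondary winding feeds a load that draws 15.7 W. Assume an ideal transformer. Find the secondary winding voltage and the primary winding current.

V_s = V_p × N_s/N_p = 240 × 112/1111 = 24.194 V.
I_s = P/V_s = 15.7/24.194 = 0.64891 A.
I_p = I_s × N_s/N_p = 0.64891 × 112/1111 = 0.0654 A.

V_s ≈ 24.2 V, I_p ≈ 0.0654 A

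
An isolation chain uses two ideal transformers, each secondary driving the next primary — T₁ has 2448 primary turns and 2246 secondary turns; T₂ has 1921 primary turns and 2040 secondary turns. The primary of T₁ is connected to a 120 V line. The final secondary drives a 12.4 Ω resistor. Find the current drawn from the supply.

I_supply ≈ 9.19 A

After T₁: V = 120.00 × 2246/2448 = 110.10 V.
After T₂: V = 110.10 × 2040/1921 = 116.92 V.
I_load = 116.92/12.4 = 9.4289 A, so P_out = 116.92 × 9.4289 = 1102.4 W.
All ideal ⇒ P_in = P_out, so I_supply = 1102.4/120 = 9.19 A.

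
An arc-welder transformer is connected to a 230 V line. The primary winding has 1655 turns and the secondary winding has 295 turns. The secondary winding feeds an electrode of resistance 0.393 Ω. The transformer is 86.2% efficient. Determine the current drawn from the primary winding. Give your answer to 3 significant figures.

V_s = 230 × 295/1655 = 40.997 V.
I_s = V_s/R = 40.997/0.393 = 104.32 A.
P_out = V_s I_s = 40.997 × 104.32 = 4276.7 W.
P_in = P_out/η = 4276.7/0.862 = 4961.4 W.
I_p = P_in/V_p = 4961.4/230 = 21.6 A.

I_p ≈ 21.6 A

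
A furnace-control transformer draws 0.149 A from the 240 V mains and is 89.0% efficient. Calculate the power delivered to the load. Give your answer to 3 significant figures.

P_in = V_in I_in = 240 × 0.149 = 35.760 W.
P_out = η P_in = 0.890 × 35.760 = 31.8 W.

P_out ≈ 31.8 W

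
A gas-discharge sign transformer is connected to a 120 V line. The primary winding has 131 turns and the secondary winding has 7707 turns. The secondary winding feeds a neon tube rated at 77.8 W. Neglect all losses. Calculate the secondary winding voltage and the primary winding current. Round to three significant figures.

V_s ≈ 7060 V, I_p ≈ 0.648 A

V_s = V_p × N_s/N_p = 120 × 7707/131 = 7059.8 V.
I_s = P/V_s = 77.8/7059.8 = 0.011020 A.
I_p = I_s × N_s/N_p = 0.011020 × 7707/131 = 0.648 A.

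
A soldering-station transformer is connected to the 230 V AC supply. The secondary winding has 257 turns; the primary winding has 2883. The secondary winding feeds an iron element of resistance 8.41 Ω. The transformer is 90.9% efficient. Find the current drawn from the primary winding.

V_s = 230 × 257/2883 = 20.503 V.
I_s = V_s/R = 20.503/8.41 = 2.4379 A.
P_out = V_s I_s = 20.503 × 2.4379 = 49.985 W.
P_in = P_out/η = 49.985/0.909 = 54.989 W.
I_p = P_in/V_p = 54.989/230 = 0.239 A.

I_p ≈ 0.239 A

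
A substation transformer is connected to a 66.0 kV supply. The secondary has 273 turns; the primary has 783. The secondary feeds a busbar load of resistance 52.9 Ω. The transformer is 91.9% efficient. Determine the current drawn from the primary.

V_s = 66000 × 273/783 = 23011 V.
I_s = V_s/R = 23011/52.9 = 435.00 A.
P_out = V_s I_s = 23011 × 435.00 = 1.0010×10^7 W.
P_in = P_out/η = 1.0010×10^7/0.919 = 1.0892×10^7 W.
I_p = P_in/V_p = 1.0892×10^7/66000 = 165 A.

I_p ≈ 165 A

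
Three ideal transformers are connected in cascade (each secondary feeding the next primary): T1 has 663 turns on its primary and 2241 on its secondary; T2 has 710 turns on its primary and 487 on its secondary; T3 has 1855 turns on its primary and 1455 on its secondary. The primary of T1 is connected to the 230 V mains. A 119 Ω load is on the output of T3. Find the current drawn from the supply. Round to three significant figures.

I_supply ≈ 6.39 A

After T1: V = 230.00 × 2241/663 = 777.42 V.
After T2: V = 777.42 × 487/710 = 533.24 V.
After T3: V = 533.24 × 1455/1855 = 418.26 V.
I_load = 418.26/119 = 3.5148 A, so P_out = 418.26 × 3.5148 = 1470.1 W.
All ideal ⇒ P_in = P_out, so I_supply = 1470.1/230 = 6.39 A.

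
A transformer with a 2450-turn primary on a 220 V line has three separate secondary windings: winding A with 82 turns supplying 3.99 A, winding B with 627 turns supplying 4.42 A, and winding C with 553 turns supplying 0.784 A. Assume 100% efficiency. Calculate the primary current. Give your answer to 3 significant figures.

I_p ≈ 1.44 A

V_A = 220 × 82/2450 = 7.3633 V; V_B = 220 × 627/2450 = 56.302 V; V_C = 220 × 553/2450 = 49.657 V.
P_out = V_A I_A + V_B I_B + V_C I_C = 7.3633×3.99 + 56.302×4.42 + 49.657×0.784 = 29.379 + 248.86 + 38.931 = 317.17 W.
Ideal ⇒ P_in = P_out, so I_p = P_out/V_p = 317.17/220 = 1.44 A.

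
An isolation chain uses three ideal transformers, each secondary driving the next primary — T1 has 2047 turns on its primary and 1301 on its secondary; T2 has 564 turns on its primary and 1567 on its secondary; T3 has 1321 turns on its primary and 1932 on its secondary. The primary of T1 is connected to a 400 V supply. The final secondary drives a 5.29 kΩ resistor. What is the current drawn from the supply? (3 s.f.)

Secondary of T1: V = 400.00 × 1301/2047 = 254.23 V.
Secondary of T2: V = 254.23 × 1567/564 = 706.33 V.
Secondary of T3: V = 706.33 × 1932/1321 = 1033.0 V.
I_load = 1033.0/5290 = 0.19528 A, so P_out = 1033.0 × 0.19528 = 201.73 W.
All ideal ⇒ P_in = P_out, so I_supply = 201.73/400 = 0.504 A.

I_supply ≈ 0.504 A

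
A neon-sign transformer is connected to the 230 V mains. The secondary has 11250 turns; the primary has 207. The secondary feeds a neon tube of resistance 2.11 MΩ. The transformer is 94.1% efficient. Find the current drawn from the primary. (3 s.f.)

V_s = 230 × 11250/207 = 12500 V.
I_s = V_s/R = 12500/(2.11×10^6) = 0.0059242 A.
P_out = V_s I_s = 12500 × 0.0059242 = 74.052 W.
P_in = P_out/η = 74.052/0.941 = 78.695 W.
I_p = P_in/V_p = 78.695/230 = 0.342 A.

I_p ≈ 0.342 A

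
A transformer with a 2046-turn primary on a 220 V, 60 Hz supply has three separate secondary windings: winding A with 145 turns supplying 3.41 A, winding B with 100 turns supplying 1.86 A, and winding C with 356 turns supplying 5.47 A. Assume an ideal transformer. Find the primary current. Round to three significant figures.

I_p ≈ 1.28 A

V_A = 220 × 145/2046 = 15.591 V; V_B = 220 × 100/2046 = 10.753 V; V_C = 220 × 356/2046 = 38.280 V.
P_out = V_A I_A + V_B I_B + V_C I_C = 15.591×3.41 + 10.753×1.86 + 38.280×5.47 = 53.167 + 20.000 + 209.39 = 282.56 W.
Ideal ⇒ P_in = P_out, so I_p = P_out/V_p = 282.56/220 = 1.28 A.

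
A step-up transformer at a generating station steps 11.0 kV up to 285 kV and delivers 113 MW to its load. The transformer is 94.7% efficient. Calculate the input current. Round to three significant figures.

I_in ≈ 10800 A

P_in = P_out/η = 1.13×10^8/0.947 = 1.1932×10^8 W.
I_in = P_in/V_in = 1.1932×10^8/11000 = 10800 A.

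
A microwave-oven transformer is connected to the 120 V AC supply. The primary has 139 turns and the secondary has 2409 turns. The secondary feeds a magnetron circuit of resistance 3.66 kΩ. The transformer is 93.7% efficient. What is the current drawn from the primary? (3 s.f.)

I_p ≈ 10.5 A

V_s = 120 × 2409/139 = 2079.7 V.
I_s = V_s/R = 2079.7/3660 = 0.56823 A.
P_out = V_s I_s = 2079.7 × 0.56823 = 1181.7 W.
P_in = P_out/η = 1181.7/0.937 = 1261.2 W.
I_p = P_in/V_p = 1261.2/120 = 10.5 A.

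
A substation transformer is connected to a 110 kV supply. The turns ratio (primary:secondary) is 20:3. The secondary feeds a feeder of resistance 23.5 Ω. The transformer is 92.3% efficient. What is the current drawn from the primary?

V_s = 110000 × 3/20 = 16500 V.
I_s = V_s/R = 16500/23.5 = 702.13 A.
P_out = V_s I_s = 16500 × 702.13 = 1.1585×10^7 W.
P_in = P_out/η = 1.1585×10^7/0.923 = 1.2552×10^7 W.
I_p = P_in/V_p = 1.2552×10^7/110000 = 114 A.

I_p ≈ 114 A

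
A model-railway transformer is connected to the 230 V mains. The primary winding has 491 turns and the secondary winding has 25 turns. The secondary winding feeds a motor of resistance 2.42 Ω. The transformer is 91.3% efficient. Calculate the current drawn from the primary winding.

V_s = 230 × 25/491 = 11.711 V.
I_s = V_s/R = 11.711/2.42 = 4.8392 A.
P_out = V_s I_s = 11.711 × 4.8392 = 56.671 W.
P_in = P_out/η = 56.671/0.913 = 62.071 W.
I_p = P_in/V_p = 62.071/230 = 0.270 A.

I_p ≈ 0.270 A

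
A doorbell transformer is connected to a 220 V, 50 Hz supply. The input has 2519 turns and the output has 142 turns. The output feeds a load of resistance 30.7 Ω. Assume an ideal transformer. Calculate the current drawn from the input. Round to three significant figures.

V_out = V_in × N_out/N_in = 220 × 142/2519 = 12.402 V.
I_out = V_out/R = 12.402/30.7 = 0.40397 A.
For an ideal transformer I_in N_in = I_out N_out, so I_in = 0.40397 × 142/2519 = 0.0228 A.

I_in ≈ 0.0228 A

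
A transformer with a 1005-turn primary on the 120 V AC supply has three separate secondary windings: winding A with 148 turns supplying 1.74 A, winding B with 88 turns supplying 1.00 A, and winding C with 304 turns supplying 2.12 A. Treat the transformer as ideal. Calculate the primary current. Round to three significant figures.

I_p ≈ 0.985 A

V_A = 120 × 148/1005 = 17.672 V; V_B = 120 × 88/1005 = 10.507 V; V_C = 120 × 304/1005 = 36.299 V.
P_out = V_A I_A + V_B I_B + V_C I_C = 17.672×1.74 + 10.507×1.00 + 36.299×2.12 = 30.749 + 10.507 + 76.953 = 118.21 W.
Ideal ⇒ P_in = P_out, so I_p = P_out/V_p = 118.21/120 = 0.985 A.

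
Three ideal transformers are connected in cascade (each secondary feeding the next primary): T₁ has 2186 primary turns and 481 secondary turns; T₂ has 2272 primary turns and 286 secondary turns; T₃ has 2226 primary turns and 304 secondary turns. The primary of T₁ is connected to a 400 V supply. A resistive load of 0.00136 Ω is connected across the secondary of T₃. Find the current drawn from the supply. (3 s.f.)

Secondary of T₁: V = 400.00 × 481/2186 = 88.015 V.
Secondary of T₂: V = 88.015 × 286/2272 = 11.079 V.
Secondary of T₃: V = 11.079 × 304/2226 = 1.5131 V.
I_load = 1.5131/0.00136 = 1112.6 A, so P_out = 1.5131 × 1112.6 = 1683.4 W.
All ideal ⇒ P_in = P_out, so I_supply = 1683.4/400 = 4.21 A.

I_supply ≈ 4.21 A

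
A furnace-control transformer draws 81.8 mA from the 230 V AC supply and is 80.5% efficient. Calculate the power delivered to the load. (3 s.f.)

P_out ≈ 15.1 W

P_in = V_p I_p = 230 × 0.0818 = 18.814 W.
P_out = η P_in = 0.805 × 18.814 = 15.1 W.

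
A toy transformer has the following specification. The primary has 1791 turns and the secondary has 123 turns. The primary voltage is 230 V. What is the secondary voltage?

V_s ≈ 15.8 V

V_s/V_p = N_s/N_p, so V_s = 230 × 123/1791 = 15.8 V.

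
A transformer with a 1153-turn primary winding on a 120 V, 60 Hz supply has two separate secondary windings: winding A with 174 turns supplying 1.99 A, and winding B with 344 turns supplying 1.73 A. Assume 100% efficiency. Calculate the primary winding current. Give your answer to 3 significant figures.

I_p ≈ 0.816 A

V_A = 120 × 174/1153 = 18.109 V; V_B = 120 × 344/1153 = 35.802 V.
P_out = V_A I_A + V_B I_B = 18.109×1.99 + 35.802×1.73 = 36.037 + 61.938 = 97.975 W.
Ideal ⇒ P_in = P_out, so I_p = P_out/V_p = 97.975/120 = 0.816 A.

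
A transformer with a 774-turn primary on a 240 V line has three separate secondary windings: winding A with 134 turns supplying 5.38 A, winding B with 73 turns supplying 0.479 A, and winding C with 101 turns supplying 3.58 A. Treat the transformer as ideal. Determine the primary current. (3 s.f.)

I_p ≈ 1.44 A

V_A = 240 × 134/774 = 41.550 V; V_B = 240 × 73/774 = 22.636 V; V_C = 240 × 101/774 = 31.318 V.
P_out = V_A I_A + V_B I_B + V_C I_C = 41.550×5.38 + 22.636×0.479 + 31.318×3.58 = 223.54 + 10.842 + 112.12 = 346.50 W.
Ideal ⇒ P_in = P_out, so I_p = P_out/V_p = 346.50/240 = 1.44 A.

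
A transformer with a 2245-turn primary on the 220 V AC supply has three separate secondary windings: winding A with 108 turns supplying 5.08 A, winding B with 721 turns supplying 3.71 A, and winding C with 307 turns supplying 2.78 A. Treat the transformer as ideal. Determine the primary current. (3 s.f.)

I_p ≈ 1.82 A

V_A = 220 × 108/2245 = 10.584 V; V_B = 220 × 721/2245 = 70.655 V; V_C = 220 × 307/2245 = 30.085 V.
P_out = V_A I_A + V_B I_B + V_C I_C = 10.584×5.08 + 70.655×3.71 + 30.085×2.78 = 53.764 + 262.13 + 83.635 = 399.53 W.
Ideal ⇒ P_in = P_out, so I_p = P_out/V_p = 399.53/220 = 1.82 A.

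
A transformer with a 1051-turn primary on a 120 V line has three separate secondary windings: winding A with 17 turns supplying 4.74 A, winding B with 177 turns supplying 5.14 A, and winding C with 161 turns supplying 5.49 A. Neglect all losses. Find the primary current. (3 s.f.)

I_p ≈ 1.78 A

V_A = 120 × 17/1051 = 1.9410 V; V_B = 120 × 177/1051 = 20.209 V; V_C = 120 × 161/1051 = 18.382 V.
P_out = V_A I_A + V_B I_B + V_C I_C = 1.9410×4.74 + 20.209×5.14 + 18.382×5.49 = 9.2004 + 103.88 + 100.92 = 214.00 W.
Ideal ⇒ P_in = P_out, so I_p = P_out/V_p = 214.00/120 = 1.78 A.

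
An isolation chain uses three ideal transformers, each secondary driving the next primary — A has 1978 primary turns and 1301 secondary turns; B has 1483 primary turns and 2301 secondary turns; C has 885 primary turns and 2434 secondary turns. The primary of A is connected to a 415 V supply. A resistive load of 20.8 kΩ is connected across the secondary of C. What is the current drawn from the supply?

I_supply ≈ 0.157 A

Secondary of A: V = 415.00 × 1301/1978 = 272.96 V.
Secondary of B: V = 272.96 × 2301/1483 = 423.52 V.
Secondary of C: V = 423.52 × 2434/885 = 1164.8 V.
I_load = 1164.8/20800 = 0.056000 A, so P_out = 1164.8 × 0.056000 = 65.229 W.
All ideal ⇒ P_in = P_out, so I_supply = 65.229/415 = 0.157 A.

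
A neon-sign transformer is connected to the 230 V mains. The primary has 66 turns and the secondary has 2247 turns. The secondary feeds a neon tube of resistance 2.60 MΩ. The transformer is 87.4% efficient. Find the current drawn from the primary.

V_s = 230 × 2247/66 = 7830.5 V.
I_s = V_s/R = 7830.5/(2.60×10^6) = 0.0030117 A.
P_out = V_s I_s = 7830.5 × 0.0030117 = 23.583 W.
P_in = P_out/η = 23.583/0.874 = 26.983 W.
I_p = P_in/V_p = 26.983/230 = 0.117 A.

I_p ≈ 0.117 A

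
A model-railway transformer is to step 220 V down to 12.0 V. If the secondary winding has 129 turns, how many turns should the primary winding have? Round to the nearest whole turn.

N_p = 2365 turns

N_p/N_s = V_p/V_s, so N_p = 129 × 220/12.0 = 2365.0 ≈ 2365 turns.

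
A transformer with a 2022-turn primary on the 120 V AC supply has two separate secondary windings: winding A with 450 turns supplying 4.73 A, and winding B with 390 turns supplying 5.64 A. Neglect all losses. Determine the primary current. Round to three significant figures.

I_p ≈ 2.14 A

V_A = 120 × 450/2022 = 26.706 V; V_B = 120 × 390/2022 = 23.145 V.
P_out = V_A I_A + V_B I_B = 26.706×4.73 + 23.145×5.64 = 126.32 + 130.54 = 256.86 W.
Ideal ⇒ P_in = P_out, so I_p = P_out/V_p = 256.86/120 = 2.14 A.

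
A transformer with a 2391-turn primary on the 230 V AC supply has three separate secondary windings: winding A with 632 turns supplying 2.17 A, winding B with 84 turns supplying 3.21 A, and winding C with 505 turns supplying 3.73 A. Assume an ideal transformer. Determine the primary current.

I_p ≈ 1.47 A

V_A = 230 × 632/2391 = 60.795 V; V_B = 230 × 84/2391 = 8.0803 V; V_C = 230 × 505/2391 = 48.578 V.
P_out = V_A I_A + V_B I_B + V_C I_C = 60.795×2.17 + 8.0803×3.21 + 48.578×3.73 = 131.92 + 25.938 + 181.20 = 339.06 W.
Ideal ⇒ P_in = P_out, so I_p = P_out/V_p = 339.06/230 = 1.47 A.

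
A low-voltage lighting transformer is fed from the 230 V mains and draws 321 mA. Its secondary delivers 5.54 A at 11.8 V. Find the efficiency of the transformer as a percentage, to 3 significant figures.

P_in = 230 × 0.321 = 73.8300 W.
P_out = 11.8 × 5.54 = 65.3720 W.
η = P_out/P_in = 65.3720/73.8300 = 0.885.

η ≈ 88.5%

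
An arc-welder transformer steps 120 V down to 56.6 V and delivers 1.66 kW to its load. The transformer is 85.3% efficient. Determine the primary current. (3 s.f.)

I_p ≈ 16.2 A

P_in = P_out/η = 1660/0.853 = 1946.1 W.
I_p = P_in/V_p = 1946.1/120 = 16.2 A.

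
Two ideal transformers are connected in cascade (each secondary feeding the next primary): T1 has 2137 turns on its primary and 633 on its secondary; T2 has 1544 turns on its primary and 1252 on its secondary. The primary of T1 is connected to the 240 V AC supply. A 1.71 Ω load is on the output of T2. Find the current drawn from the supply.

I_supply ≈ 8.10 A

Secondary of T1: V = 240.00 × 633/2137 = 71.090 V.
Secondary of T2: V = 71.090 × 1252/1544 = 57.646 V.
I_load = 57.646/1.71 = 33.711 A, so P_out = 57.646 × 33.711 = 1943.3 W.
All ideal ⇒ P_in = P_out, so I_supply = 1943.3/240 = 8.10 A.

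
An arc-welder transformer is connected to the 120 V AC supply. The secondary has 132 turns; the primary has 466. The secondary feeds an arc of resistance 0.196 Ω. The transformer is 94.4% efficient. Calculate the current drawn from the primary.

V_s = 120 × 132/466 = 33.991 V.
I_s = V_s/R = 33.991/0.196 = 173.43 A.
P_out = V_s I_s = 33.991 × 173.43 = 5895.0 W.
P_in = P_out/η = 5895.0/0.944 = 6244.7 W.
I_p = P_in/V_p = 6244.7/120 = 52.0 A.

I_p ≈ 52.0 A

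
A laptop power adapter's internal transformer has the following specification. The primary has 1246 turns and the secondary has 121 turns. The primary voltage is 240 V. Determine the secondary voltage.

V_s ≈ 23.3 V

V_s/V_p = N_s/N_p, so V_s = 240 × 121/1246 = 23.3 V.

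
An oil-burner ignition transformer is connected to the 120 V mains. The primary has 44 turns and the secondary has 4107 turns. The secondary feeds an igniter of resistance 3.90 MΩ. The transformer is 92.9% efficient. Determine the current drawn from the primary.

I_p ≈ 0.289 A

V_s = 120 × 4107/44 = 11201 V.
I_s = V_s/R = 11201/(3.90×10^6) = 0.0028720 A.
P_out = V_s I_s = 11201 × 0.0028720 = 32.169 W.
P_in = P_out/η = 32.169/0.929 = 34.628 W.
I_p = P_in/V_p = 34.628/120 = 0.289 A.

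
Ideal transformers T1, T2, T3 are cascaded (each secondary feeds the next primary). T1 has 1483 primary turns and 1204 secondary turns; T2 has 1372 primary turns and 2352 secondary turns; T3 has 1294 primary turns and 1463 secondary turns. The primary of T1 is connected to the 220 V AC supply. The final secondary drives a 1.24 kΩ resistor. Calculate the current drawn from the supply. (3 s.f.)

I_supply ≈ 0.439 A

After T1: V = 220.00 × 1204/1483 = 178.61 V.
After T2: V = 178.61 × 2352/1372 = 306.19 V.
After T3: V = 306.19 × 1463/1294 = 346.18 V.
I_load = 346.18/1240 = 0.27918 A, so P_out = 346.18 × 0.27918 = 96.645 W.
All ideal ⇒ P_in = P_out, so I_supply = 96.645/220 = 0.439 A.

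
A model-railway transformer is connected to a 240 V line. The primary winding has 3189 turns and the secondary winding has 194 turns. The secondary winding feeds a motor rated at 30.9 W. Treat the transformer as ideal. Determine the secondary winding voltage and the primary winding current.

V_s = V_p × N_s/N_p = 240 × 194/3189 = 14.600 V.
I_s = P/V_s = 30.9/14.600 = 2.1164 A.
I_p = I_s × N_s/N_p = 2.1164 × 194/3189 = 0.129 A.

V_s ≈ 14.6 V, I_p ≈ 0.129 A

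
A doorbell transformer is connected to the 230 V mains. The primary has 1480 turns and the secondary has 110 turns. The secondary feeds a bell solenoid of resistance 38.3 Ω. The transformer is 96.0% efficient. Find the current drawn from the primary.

I_p ≈ 0.0346 A

V_s = 230 × 110/1480 = 17.095 V.
I_s = V_s/R = 17.095/38.3 = 0.44633 A.
P_out = V_s I_s = 17.095 × 0.44633 = 7.6299 W.
P_in = P_out/η = 7.6299/0.960 = 7.9478 W.
I_p = P_in/V_p = 7.9478/230 = 0.0346 A.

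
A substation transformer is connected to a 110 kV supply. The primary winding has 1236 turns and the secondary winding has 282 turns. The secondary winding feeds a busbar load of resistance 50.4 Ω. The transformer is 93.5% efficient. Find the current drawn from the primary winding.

V_s = 110000 × 282/1236 = 25097 V.
I_s = V_s/R = 25097/50.4 = 497.96 A.
P_out = V_s I_s = 25097 × 497.96 = 1.2497×10^7 W.
P_in = P_out/η = 1.2497×10^7/0.935 = 1.3366×10^7 W.
I_p = P_in/V_p = 1.3366×10^7/110000 = 122 A.

I_p ≈ 122 A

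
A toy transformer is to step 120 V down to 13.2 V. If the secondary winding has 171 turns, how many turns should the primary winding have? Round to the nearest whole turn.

N_p/N_s = V_p/V_s, so N_p = 171 × 120/13.2 = 1554.5 ≈ 1555 turns.

N_p = 1555 turns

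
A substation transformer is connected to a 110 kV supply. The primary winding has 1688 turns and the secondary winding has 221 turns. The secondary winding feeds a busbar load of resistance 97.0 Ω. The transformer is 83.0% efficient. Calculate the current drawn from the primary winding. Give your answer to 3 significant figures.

I_p ≈ 23.4 A

V_s = 110000 × 221/1688 = 14402 V.
I_s = V_s/R = 14402/97.0 = 148.47 A.
P_out = V_s I_s = 14402 × 148.47 = 2.1382×10^6 W.
P_in = P_out/η = 2.1382×10^6/0.830 = 2.5762×10^6 W.
I_p = P_in/V_p = 2.5762×10^6/110000 = 23.4 A.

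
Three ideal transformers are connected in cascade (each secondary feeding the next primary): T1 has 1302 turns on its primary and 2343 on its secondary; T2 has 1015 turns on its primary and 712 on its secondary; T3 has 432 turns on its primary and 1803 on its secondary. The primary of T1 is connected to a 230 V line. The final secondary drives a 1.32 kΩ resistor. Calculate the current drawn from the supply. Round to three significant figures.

I_supply ≈ 4.84 A

Secondary of T1: V = 230.00 × 2343/1302 = 413.89 V.
Secondary of T2: V = 413.89 × 712/1015 = 290.34 V.
Secondary of T3: V = 290.34 × 1803/432 = 1211.8 V.
I_load = 1211.8/1320 = 0.91800 A, so P_out = 1211.8 × 0.91800 = 1112.4 W.
All ideal ⇒ P_in = P_out, so I_supply = 1112.4/230 = 4.84 A.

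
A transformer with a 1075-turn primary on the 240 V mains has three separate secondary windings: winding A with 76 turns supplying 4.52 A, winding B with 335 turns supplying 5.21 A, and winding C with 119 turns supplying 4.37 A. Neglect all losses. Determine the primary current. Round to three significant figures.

I_p ≈ 2.43 A

V_A = 240 × 76/1075 = 16.967 V; V_B = 240 × 335/1075 = 74.791 V; V_C = 240 × 119/1075 = 26.567 V.
P_out = V_A I_A + V_B I_B + V_C I_C = 16.967×4.52 + 74.791×5.21 + 26.567×4.37 = 76.693 + 389.66 + 116.10 = 582.45 W.
Ideal ⇒ P_in = P_out, so I_p = P_out/V_p = 582.45/240 = 2.43 A.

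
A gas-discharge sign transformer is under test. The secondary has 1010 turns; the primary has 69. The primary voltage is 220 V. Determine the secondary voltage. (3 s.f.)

V_s ≈ 3220 V

V_s/V_p = N_s/N_p, so V_s = 220 × 1010/69 = 3220 V.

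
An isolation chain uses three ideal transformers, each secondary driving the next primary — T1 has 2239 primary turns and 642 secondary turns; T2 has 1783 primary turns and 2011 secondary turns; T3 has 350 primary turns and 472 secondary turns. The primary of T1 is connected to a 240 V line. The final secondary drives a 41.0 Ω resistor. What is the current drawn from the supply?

Secondary of T1: V = 240.00 × 642/2239 = 68.816 V.
Secondary of T2: V = 68.816 × 2011/1783 = 77.616 V.
Secondary of T3: V = 77.616 × 472/350 = 104.67 V.
I_load = 104.67/41.0 = 2.5530 A, so P_out = 104.67 × 2.5530 = 267.22 W.
All ideal ⇒ P_in = P_out, so I_supply = 267.22/240 = 1.11 A.

I_supply ≈ 1.11 A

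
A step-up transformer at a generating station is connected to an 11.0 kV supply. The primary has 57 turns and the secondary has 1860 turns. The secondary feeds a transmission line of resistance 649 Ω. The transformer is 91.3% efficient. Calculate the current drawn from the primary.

I_p ≈ 19800 A

V_s = 11000 × 1860/57 = 358950 V.
I_s = V_s/R = 358950/649 = 553.08 A.
P_out = V_s I_s = 358950 × 553.08 = 1.9853×10^8 W.
P_in = P_out/η = 1.9853×10^8/0.913 = 2.1744×10^8 W.
I_p = P_in/V_p = 2.1744×10^8/11000 = 19800 A.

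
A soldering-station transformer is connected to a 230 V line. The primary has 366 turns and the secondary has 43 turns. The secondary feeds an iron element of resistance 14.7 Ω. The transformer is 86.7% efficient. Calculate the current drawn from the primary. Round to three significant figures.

V_s = 230 × 43/366 = 27.022 V.
I_s = V_s/R = 27.022/14.7 = 1.8382 A.
P_out = V_s I_s = 27.022 × 1.8382 = 49.672 W.
P_in = P_out/η = 49.672/0.867 = 57.292 W.
I_p = P_in/V_p = 57.292/230 = 0.249 A.

I_p ≈ 0.249 A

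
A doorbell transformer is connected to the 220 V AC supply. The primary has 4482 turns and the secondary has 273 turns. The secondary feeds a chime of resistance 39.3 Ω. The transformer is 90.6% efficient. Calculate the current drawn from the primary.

I_p ≈ 0.0229 A

V_s = 220 × 273/4482 = 13.400 V.
I_s = V_s/R = 13.400/39.3 = 0.34097 A.
P_out = V_s I_s = 13.400 × 0.34097 = 4.5691 W.
P_in = P_out/η = 4.5691/0.906 = 5.0432 W.
I_p = P_in/V_p = 5.0432/220 = 0.0229 A.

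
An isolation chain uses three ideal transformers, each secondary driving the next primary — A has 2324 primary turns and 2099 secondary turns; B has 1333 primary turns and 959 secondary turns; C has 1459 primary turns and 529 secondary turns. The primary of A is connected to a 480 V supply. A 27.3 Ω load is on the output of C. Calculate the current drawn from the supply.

After A: V = 480.00 × 2099/2324 = 433.53 V.
After B: V = 433.53 × 959/1333 = 311.89 V.
After C: V = 311.89 × 529/1459 = 113.09 V.
I_load = 113.09/27.3 = 4.1423 A, so P_out = 113.09 × 4.1423 = 468.44 W.
All ideal ⇒ P_in = P_out, so I_supply = 468.44/480 = 0.976 A.

I_supply ≈ 0.976 A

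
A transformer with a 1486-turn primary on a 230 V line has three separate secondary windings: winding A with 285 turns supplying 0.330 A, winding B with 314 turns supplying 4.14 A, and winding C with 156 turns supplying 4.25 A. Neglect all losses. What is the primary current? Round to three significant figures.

V_A = 230 × 285/1486 = 44.112 V; V_B = 230 × 314/1486 = 48.600 V; V_C = 230 × 156/1486 = 24.145 V.
P_out = V_A I_A + V_B I_B + V_C I_C = 44.112×0.330 + 48.600×4.14 + 24.145×4.25 = 14.557 + 201.21 + 102.62 = 318.38 W.
Ideal ⇒ P_in = P_out, so I_p = P_out/V_p = 318.38/230 = 1.38 A.

I_p ≈ 1.38 A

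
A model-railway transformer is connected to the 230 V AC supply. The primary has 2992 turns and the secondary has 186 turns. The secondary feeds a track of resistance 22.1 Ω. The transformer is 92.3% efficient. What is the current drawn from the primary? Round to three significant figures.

I_p ≈ 0.0436 A

V_s = 230 × 186/2992 = 14.298 V.
I_s = V_s/R = 14.298/22.1 = 0.64697 A.
P_out = V_s I_s = 14.298 × 0.64697 = 9.2505 W.
P_in = P_out/η = 9.2505/0.923 = 10.022 W.
I_p = P_in/V_p = 10.022/230 = 0.0436 A.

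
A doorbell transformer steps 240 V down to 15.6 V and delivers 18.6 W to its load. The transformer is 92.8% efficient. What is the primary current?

I_p ≈ 0.0835 A

P_in = P_out/η = 18.6/0.928 = 20.043 W.
I_p = P_in/V_p = 20.043/240 = 0.0835 A.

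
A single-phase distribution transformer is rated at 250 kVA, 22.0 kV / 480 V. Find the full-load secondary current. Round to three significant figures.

I_s = S/V_s = 250000/480 = 521 A.

I_s ≈ 521 A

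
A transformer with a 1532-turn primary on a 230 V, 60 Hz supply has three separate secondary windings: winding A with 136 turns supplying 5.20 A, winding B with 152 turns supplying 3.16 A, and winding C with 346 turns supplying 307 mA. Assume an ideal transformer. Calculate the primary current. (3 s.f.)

I_p ≈ 0.844 A

V_A = 230 × 136/1532 = 20.418 V; V_B = 230 × 152/1532 = 22.820 V; V_C = 230 × 346/1532 = 51.945 V.
P_out = V_A I_A + V_B I_B + V_C I_C = 20.418×5.20 + 22.820×3.16 + 51.945×0.307 = 106.17 + 72.111 + 15.947 = 194.23 W.
Ideal ⇒ P_in = P_out, so I_p = P_out/V_p = 194.23/230 = 0.844 A.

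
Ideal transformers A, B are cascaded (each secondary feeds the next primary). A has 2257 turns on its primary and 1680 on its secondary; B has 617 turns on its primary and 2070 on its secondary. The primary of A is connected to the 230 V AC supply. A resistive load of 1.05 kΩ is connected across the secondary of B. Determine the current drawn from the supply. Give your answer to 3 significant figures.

I_supply ≈ 1.37 A

Secondary of A: V = 230.00 × 1680/2257 = 171.20 V.
Secondary of B: V = 171.20 × 2070/617 = 574.37 V.
I_load = 574.37/1050 = 0.54702 A, so P_out = 574.37 × 0.54702 = 314.19 W.
All ideal ⇒ P_in = P_out, so I_supply = 314.19/230 = 1.37 A.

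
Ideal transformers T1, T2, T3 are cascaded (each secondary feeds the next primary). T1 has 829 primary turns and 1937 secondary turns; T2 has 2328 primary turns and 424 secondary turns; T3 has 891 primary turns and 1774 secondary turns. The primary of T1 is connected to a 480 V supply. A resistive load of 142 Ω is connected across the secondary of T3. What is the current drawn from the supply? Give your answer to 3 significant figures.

After T1: V = 480.00 × 1937/829 = 1121.5 V.
After T2: V = 1121.5 × 424/2328 = 204.27 V.
After T3: V = 204.27 × 1774/891 = 406.70 V.
I_load = 406.70/142 = 2.8641 A, so P_out = 406.70 × 2.8641 = 1164.8 W.
All ideal ⇒ P_in = P_out, so I_supply = 1164.8/480 = 2.43 A.

I_supply ≈ 2.43 A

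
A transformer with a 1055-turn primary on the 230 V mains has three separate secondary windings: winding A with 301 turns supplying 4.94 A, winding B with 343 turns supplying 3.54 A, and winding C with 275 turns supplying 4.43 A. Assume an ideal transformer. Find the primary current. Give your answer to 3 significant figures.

I_p ≈ 3.72 A

V_A = 230 × 301/1055 = 65.621 V; V_B = 230 × 343/1055 = 74.777 V; V_C = 230 × 275/1055 = 59.953 V.
P_out = V_A I_A + V_B I_B + V_C I_C = 65.621×4.94 + 74.777×3.54 + 59.953×4.43 = 324.17 + 264.71 + 265.59 = 854.47 W.
Ideal ⇒ P_in = P_out, so I_p = P_out/V_p = 854.47/230 = 3.72 A.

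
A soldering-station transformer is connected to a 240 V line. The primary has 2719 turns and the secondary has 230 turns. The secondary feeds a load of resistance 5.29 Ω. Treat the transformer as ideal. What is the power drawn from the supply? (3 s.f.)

V_s = V_p × N_s/N_p = 240 × 230/2719 = 20.302 V.
I_s = V_s/R = 20.302/5.29 = 3.8377 A.
I_p = I_s × N_s/N_p = 3.8377 × 230/2719 = 0.32463 A.
P = V_p I_p = 240 × 0.32463 = 77.9 W.

P ≈ 77.9 W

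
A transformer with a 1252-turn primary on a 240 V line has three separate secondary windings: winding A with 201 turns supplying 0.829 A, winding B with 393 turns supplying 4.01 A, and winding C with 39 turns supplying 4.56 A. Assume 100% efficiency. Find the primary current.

V_A = 240 × 201/1252 = 38.530 V; V_B = 240 × 393/1252 = 75.335 V; V_C = 240 × 39/1252 = 7.4760 V.
P_out = V_A I_A + V_B I_B + V_C I_C = 38.530×0.829 + 75.335×4.01 + 7.4760×4.56 = 31.942 + 302.10 + 34.091 = 368.13 W.
Ideal ⇒ P_in = P_out, so I_p = P_out/V_p = 368.13/240 = 1.53 A.

I_p ≈ 1.53 A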